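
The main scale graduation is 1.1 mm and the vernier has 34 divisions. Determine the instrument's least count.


LC = MSD / n_div
= 1.1 / 34
= 0.0324

0.0324


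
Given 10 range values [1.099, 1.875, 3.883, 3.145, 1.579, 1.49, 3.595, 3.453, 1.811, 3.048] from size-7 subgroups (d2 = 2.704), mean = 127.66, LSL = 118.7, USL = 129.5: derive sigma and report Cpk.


R_bar = (1.099 + 1.875 + 3.883 + 3.145 + 1.579 + 1.49 + 3.595 + 3.453 + 1.811 + 3.048) / 10 = 2.4978
sigma = R_bar / d2 = 2.4978 / 2.704 = 0.9237426
Cp = (USL - LSL)/(6*sigma) = (129.5 - 118.7)/(6*0.9237426) = 1.9486
Cpu = (129.5 - 127.66)/(3*0.9237426) = 0.6640
Cpl = (127.66 - 118.7)/(3*0.9237426) = 3.2332
Cpk = min(Cpu, Cpl) = 0.6640

0.6640


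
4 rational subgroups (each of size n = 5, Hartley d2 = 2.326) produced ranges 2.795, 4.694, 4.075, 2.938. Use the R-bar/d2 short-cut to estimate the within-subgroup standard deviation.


R_bar = (2.795 + 4.694 + 4.075 + 2.938) / 4
R_bar = 14.502 / 4 = 3.6255
sigma_hat = R_bar / d2 = 3.6255 / 2.326 = 1.5587

1.5587


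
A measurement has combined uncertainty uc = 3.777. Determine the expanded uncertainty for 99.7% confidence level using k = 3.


U = k * uc
U = 3 * 3.777
U = 11.3310

11.3310


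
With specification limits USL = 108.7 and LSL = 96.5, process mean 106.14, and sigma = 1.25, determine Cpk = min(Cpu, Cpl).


Cpu = (USL - mean) / (3*sigma) = (108.7 - 106.14) / (3*1.25) = 0.6827
Cpl = (mean - LSL) / (3*sigma) = (106.14 - 96.5) / (3*1.25) = 2.5707
Cpk = min(Cpu, Cpl) = 0.6827

0.6827


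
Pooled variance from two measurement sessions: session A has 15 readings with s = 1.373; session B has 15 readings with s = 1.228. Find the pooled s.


s_p = sqrt(((n1-1)*s1^2 + (n2-1)*s2^2) / (n1+n2-2))
numerator = (15-1)*1.373^2 + (15-1)*1.228^2 = 26.391806 + 21.111776 = 47.503582
denominator = 15 + 15 - 2 = 28
s_p^2 = 47.503582 / 28 = 1.6965565
s_p = sqrt(1.6965565) = 1.3025

1.3025


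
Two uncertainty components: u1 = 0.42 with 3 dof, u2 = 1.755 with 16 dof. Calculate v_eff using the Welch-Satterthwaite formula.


uc = sqrt(u1^2 + u2^2) = sqrt(0.42^2 + 1.755^2) = 1.8045567
v_eff = uc^4 / (u1^4/v1 + u2^4/v2)
= 1.8045567^4 / (0.42^4/3 + 1.755^4/16)
= 10.604303 / 0.60328195
v_eff = 17.5777

17.5777


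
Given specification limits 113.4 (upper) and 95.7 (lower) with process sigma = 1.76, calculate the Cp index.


Cp = (USL - LSL) / (6 * sigma)
= (113.4 - 95.7) / (6 * 1.76)
= 17.7000 / 10.5600
= 1.6761

1.6761


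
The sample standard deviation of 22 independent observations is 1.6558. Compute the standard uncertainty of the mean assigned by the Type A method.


u_A = s / sqrt(n)
u_A = 1.6558 / sqrt(22)
u_A = 1.6558 / 4.6904158
u_A = 0.3530

0.3530


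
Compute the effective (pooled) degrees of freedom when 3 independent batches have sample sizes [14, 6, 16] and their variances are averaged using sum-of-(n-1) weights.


nu = sum_i (n_i - 1)
nu = ((14 - 1) + (6 - 1) + (16 - 1))
nu = 13 + 5 + 15
nu = 33

33


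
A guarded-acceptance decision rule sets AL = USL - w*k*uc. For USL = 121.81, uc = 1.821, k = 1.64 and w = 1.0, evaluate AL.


U = k * uc = 1.64 * 1.821 = 2.98644
guard band g = w * U = 1.0 * 2.98644 = 2.98644
AL = USL - g = 121.81 - 2.98644
AL = 118.8236

118.8236


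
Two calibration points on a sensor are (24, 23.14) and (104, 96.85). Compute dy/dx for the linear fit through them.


slope = (y2 - y1) / (x2 - x1)
= (96.85 - 23.14) / (104 - 24)
= 73.7100 / 80
= 0.9214

0.9214


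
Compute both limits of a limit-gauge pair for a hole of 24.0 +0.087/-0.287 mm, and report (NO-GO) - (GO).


GO = nominal - lower_tol (smallest hole = maximum material condition)
GO = 24.0 - 0.287 = 23.713
NO-GO = nominal + upper_tol (largest hole = least material condition)
NO-GO = 24.0 + 0.087 = 24.087
spread = NO-GO - GO = 24.087 - 23.713 = 0.3740

0.3740


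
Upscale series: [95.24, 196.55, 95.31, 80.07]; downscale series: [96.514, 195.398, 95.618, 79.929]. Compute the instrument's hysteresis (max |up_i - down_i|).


|95.24 - 96.514| = 1.2740
|196.55 - 195.398| = 1.1520
|95.31 - 95.618| = 0.3080
|80.07 - 79.929| = 0.1410
hysteresis = max(diffs) = 1.2740

1.2740


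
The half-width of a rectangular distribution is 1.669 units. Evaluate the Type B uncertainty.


u_B = half_width / sqrt(3)
u_B = 1.669 / 1.7320508
u_B = 0.9636

0.9636


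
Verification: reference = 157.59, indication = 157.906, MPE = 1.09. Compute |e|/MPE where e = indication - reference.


e = indication - reference = 157.906 - 157.59 = 0.3160
|e| = 0.3160
ratio = |e| / MPE = 0.3160 / 1.09
ratio = 0.2899

0.2899


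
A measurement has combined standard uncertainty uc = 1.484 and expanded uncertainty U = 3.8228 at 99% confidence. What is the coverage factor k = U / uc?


k = U / uc
k = 3.8228 / 1.484
k = 2.576

2.576


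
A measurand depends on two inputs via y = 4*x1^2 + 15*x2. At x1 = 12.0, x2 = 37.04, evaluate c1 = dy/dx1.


y = 4*x1^2 + 15*x2
dy/dx1 = 2*4*x1
Evaluate at x1 = 12.0: c1 = 8 * 12.0
c1 = 96.0000

96.0000


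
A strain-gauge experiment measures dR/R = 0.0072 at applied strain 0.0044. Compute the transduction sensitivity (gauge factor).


GF = (dR/R) / epsilon
= 0.0072 / 0.0044
= 1.6364

1.6364


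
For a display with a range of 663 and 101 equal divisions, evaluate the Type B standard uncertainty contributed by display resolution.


resolution = range / divisions
resolution = 663 / 101 = 6.5643564
u_res = resolution / (2*sqrt(3))
u_res = 6.5643564 / 3.4641016
u_res = 1.8950

1.8950


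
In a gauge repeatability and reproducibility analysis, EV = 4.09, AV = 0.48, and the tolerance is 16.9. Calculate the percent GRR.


GRR = sqrt(EV^2 + AV^2) = sqrt(4.09^2 + 0.48^2) = 4.1180699
%GRR = GRR / tol * 100 = 4.1180699 / 16.9 * 100
%GRR = 24.3673

24.3673


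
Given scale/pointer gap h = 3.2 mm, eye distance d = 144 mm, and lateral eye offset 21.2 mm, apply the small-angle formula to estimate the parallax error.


error = h * offset / d
= 3.2 * 21.2 / 144
= 0.4711

0.4711


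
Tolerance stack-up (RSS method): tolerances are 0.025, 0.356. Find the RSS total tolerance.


RSS = sqrt(0.025^2 + 0.356^2)
= sqrt(0.127361)
= 0.3569

0.3569


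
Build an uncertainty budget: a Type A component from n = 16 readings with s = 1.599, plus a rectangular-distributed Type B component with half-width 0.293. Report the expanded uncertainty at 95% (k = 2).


u_A = s / sqrt(n) = 1.599 / sqrt(16) = 0.39975
u_B = half_width / sqrt(3) = 0.293 / sqrt(3) = 0.16916363
uc = sqrt(u_A^2 + u_B^2) = sqrt(0.39975^2 + 0.16916363^2) = 0.43406958
U = k * uc = 2 * 0.43406958
U = 0.8681

0.8681


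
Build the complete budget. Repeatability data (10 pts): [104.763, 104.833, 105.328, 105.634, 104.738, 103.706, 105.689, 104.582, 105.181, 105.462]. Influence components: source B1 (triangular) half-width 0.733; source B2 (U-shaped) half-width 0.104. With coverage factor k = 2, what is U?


mean = (104.763 + 104.833 + 105.328 + 105.634 + 104.738 + 103.706 + 105.689 + 104.582 + 105.181 + 105.462) / 10 = 104.9916
s = sqrt(sum((x - mean)^2)/(n-1)) = 0.59922379
u_A = s / sqrt(n) = 0.59922379 / sqrt(10) = 0.1894912
u_B1 = 0.733 / sqrt(6) = 0.299246
u_B2 = 0.104 / sqrt(2) = 0.073539105
uc = sqrt(0.1894912^2 + 0.299246^2 + 0.073539105^2) = 0.36175003
U = k * uc = 2 * 0.36175003
U = 0.7235

0.7235


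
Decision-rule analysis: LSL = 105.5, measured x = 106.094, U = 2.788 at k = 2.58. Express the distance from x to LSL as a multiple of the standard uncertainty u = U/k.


u = U / k = 2.788 / 2.58 = 1.0806202
margin = |LSL - x| = |105.5 - 106.094| = 0.594
z = margin / u = 0.594 / 1.0806202
z = 0.5497

0.5497


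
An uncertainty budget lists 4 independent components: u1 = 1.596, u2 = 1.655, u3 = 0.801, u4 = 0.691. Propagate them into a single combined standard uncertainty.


uc = sqrt(1.596^2 + 1.655^2 + 0.801^2 + 0.691^2)
uc = sqrt(6.405323)
uc = 2.5309

2.5309


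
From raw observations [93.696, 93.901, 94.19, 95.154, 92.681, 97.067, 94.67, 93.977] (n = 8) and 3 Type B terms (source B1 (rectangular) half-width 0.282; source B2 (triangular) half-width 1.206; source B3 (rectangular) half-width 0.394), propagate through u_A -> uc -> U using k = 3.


mean = (93.696 + 93.901 + 94.19 + 95.154 + 92.681 + 97.067 + 94.67 + 93.977) / 8 = 94.417
s = sqrt(sum((x - mean)^2)/(n-1)) = 1.2914333
u_A = s / sqrt(n) = 1.2914333 / sqrt(8) = 0.45659062
u_B1 = 0.282 / sqrt(3) = 0.16281278
u_B2 = 1.206 / sqrt(6) = 0.49234744
u_B3 = 0.394 / sqrt(3) = 0.22747601
uc = sqrt(0.45659062^2 + 0.16281278^2 + 0.49234744^2 + 0.22747601^2) = 0.7274162
U = k * uc = 3 * 0.7274162
U = 2.1822

2.1822


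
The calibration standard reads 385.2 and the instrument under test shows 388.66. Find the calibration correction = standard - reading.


Correction = standard - reading
= 385.2 - 388.66
= -3.4600

-3.4600


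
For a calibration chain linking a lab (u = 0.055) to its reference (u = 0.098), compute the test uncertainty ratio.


TUR = u_lab / u_ref
= 0.055 / 0.098
= 0.5612

0.5612


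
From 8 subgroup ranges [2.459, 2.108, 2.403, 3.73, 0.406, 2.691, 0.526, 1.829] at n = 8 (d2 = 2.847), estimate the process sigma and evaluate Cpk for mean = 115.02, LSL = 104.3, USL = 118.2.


R_bar = (2.459 + 2.108 + 2.403 + 3.73 + 0.406 + 2.691 + 0.526 + 1.829) / 8 = 2.019
sigma = R_bar / d2 = 2.019 / 2.847 = 0.70916754
Cp = (USL - LSL)/(6*sigma) = (118.2 - 104.3)/(6*0.70916754) = 3.2667
Cpu = (118.2 - 115.02)/(3*0.70916754) = 1.4947
Cpl = (115.02 - 104.3)/(3*0.70916754) = 5.0388
Cpk = min(Cpu, Cpl) = 1.4947

1.4947


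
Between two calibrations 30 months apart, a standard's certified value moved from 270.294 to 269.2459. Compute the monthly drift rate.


rate = (v2 - v1) / months
= (269.2459 - 270.294) / 30
= -1.0481 / 30
= -0.0349

-0.0349


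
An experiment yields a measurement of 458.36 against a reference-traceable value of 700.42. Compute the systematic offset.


Systematic error = measured - true
= 458.36 - 700.42
= -242.0600

-242.0600


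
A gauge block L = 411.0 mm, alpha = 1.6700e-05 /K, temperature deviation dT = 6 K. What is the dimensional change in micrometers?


dL = L * alpha * dT
= 411.0 * 1.6700e-05 * 6
= 0.0411822 mm
dL_um = 0.0411822 * 1000 = 41.1822 um

41.1822


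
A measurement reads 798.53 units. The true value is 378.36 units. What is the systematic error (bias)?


Systematic error = measured - true
= 798.53 - 378.36
= 420.1700

420.1700


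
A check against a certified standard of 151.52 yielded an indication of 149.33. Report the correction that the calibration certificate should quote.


Correction = standard - reading
= 151.52 - 149.33
= 2.1900

2.1900


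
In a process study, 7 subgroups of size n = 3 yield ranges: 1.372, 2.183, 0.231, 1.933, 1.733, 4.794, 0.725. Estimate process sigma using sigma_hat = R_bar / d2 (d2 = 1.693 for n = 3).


R_bar = (1.372 + 2.183 + 0.231 + 1.933 + 1.733 + 4.794 + 0.725) / 7
R_bar = 12.971 / 7 = 1.853
sigma_hat = R_bar / d2 = 1.853 / 1.693 = 1.0945

1.0945


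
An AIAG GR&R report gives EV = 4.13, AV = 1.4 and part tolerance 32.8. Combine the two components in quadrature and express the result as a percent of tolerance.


GRR = sqrt(EV^2 + AV^2) = sqrt(4.13^2 + 1.4^2) = 4.3608371
%GRR = GRR / tol * 100 = 4.3608371 / 32.8 * 100
%GRR = 13.2952

13.2952


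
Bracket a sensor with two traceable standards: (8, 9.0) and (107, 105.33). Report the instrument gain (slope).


slope = (y2 - y1) / (x2 - x1)
= (105.33 - 9.0) / (107 - 8)
= 96.3300 / 99
= 0.9730

0.9730


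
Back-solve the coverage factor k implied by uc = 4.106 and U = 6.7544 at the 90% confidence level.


k = U / uc
k = 6.7544 / 4.106
k = 1.645

1.645


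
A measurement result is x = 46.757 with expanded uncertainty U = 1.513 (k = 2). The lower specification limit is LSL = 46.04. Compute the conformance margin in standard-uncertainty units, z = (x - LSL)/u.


u = U / k = 1.513 / 2 = 0.7565
margin = |LSL - x| = |46.04 - 46.757| = 0.717
z = margin / u = 0.717 / 0.7565
z = 0.9478

0.9478


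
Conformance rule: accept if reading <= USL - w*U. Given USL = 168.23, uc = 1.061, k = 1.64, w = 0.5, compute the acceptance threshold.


U = k * uc = 1.64 * 1.061 = 1.74004
guard band g = w * U = 0.5 * 1.74004 = 0.87002
AL = USL - g = 168.23 - 0.87002
AL = 167.3600

167.3600


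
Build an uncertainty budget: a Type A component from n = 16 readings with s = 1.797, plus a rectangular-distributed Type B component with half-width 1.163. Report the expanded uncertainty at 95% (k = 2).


u_A = s / sqrt(n) = 1.797 / sqrt(16) = 0.44925
u_B = half_width / sqrt(3) = 1.163 / sqrt(3) = 0.67145836
uc = sqrt(u_A^2 + u_B^2) = sqrt(0.44925^2 + 0.67145836^2) = 0.8078873
U = k * uc = 2 * 0.8078873
U = 1.6158

1.6158


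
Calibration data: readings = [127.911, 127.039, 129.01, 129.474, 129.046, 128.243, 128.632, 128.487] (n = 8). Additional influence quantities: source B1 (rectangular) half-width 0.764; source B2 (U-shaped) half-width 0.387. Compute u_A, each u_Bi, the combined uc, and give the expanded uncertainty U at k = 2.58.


mean = (127.911 + 127.039 + 129.01 + 129.474 + 129.046 + 128.243 + 128.632 + 128.487) / 8 = 128.48025
s = sqrt(sum((x - mean)^2)/(n-1)) = 0.76240742
u_A = s / sqrt(n) = 0.76240742 / sqrt(8) = 0.26955173
u_B1 = 0.764 / sqrt(3) = 0.44109561
u_B2 = 0.387 / sqrt(2) = 0.27365032
uc = sqrt(0.26955173^2 + 0.44109561^2 + 0.27365032^2) = 0.58489997
U = k * uc = 2.58 * 0.58489997
U = 1.5090

1.5090


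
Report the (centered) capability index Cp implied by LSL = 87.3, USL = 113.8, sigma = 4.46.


Cp = (USL - LSL) / (6 * sigma)
= (113.8 - 87.3) / (6 * 4.46)
= 26.5000 / 26.7600
= 0.9903

0.9903


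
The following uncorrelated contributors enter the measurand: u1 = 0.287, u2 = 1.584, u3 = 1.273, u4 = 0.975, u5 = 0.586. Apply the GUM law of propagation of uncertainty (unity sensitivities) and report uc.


uc = sqrt(0.287^2 + 1.584^2 + 1.273^2 + 0.975^2 + 0.586^2)
uc = sqrt(5.505975)
uc = 2.3465

2.3465


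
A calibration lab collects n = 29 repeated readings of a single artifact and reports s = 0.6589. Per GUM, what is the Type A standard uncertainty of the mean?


u_A = s / sqrt(n)
u_A = 0.6589 / sqrt(29)
u_A = 0.6589 / 5.3851648
u_A = 0.1224

0.1224


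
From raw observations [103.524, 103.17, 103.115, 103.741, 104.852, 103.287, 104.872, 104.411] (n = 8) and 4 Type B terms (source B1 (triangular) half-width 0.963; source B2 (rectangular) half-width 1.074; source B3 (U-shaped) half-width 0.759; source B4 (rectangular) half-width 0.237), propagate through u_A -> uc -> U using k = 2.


mean = (103.524 + 103.17 + 103.115 + 103.741 + 104.852 + 103.287 + 104.872 + 104.411) / 8 = 103.8715
s = sqrt(sum((x - mean)^2)/(n-1)) = 0.73652291
u_A = s / sqrt(n) = 0.73652291 / sqrt(8) = 0.26040017
u_B1 = 0.963 / sqrt(6) = 0.3931431
u_B2 = 1.074 / sqrt(3) = 0.62007419
u_B3 = 0.759 / sqrt(2) = 0.53669405
u_B4 = 0.237 / sqrt(3) = 0.13683201
uc = sqrt(0.26040017^2 + 0.3931431^2 + 0.62007419^2 + 0.53669405^2 + 0.13683201^2) = 0.95583746
U = k * uc = 2 * 0.95583746
U = 1.9117

1.9117


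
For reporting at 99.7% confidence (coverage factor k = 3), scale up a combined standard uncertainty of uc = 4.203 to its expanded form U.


U = k * uc
U = 3 * 4.203
U = 12.6090

12.6090


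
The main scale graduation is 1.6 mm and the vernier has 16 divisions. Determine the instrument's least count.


LC = MSD / n_div
= 1.6 / 16
= 0.1000

0.1000


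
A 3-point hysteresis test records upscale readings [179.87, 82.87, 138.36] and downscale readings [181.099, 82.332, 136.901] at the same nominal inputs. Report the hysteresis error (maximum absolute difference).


|179.87 - 181.099| = 1.2290
|82.87 - 82.332| = 0.5380
|138.36 - 136.901| = 1.4590
hysteresis = max(diffs) = 1.4590

1.4590


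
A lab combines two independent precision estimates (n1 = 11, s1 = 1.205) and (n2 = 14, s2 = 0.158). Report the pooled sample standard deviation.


s_p = sqrt(((n1-1)*s1^2 + (n2-1)*s2^2) / (n1+n2-2))
numerator = (11-1)*1.205^2 + (14-1)*0.158^2 = 14.52025 + 0.324532 = 14.844782
denominator = 11 + 14 - 2 = 23
s_p^2 = 14.844782 / 23 = 0.6454253
s_p = sqrt(0.6454253) = 0.8034

0.8034


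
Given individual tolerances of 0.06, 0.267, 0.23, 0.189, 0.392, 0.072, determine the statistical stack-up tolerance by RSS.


RSS = sqrt(0.06^2 + 0.267^2 + 0.23^2 + 0.189^2 + 0.392^2 + 0.072^2)
= sqrt(0.322358)
= 0.5678

0.5678


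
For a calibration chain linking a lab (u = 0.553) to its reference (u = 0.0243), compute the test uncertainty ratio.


TUR = u_lab / u_ref
= 0.553 / 0.0243
= 22.7572

22.7572


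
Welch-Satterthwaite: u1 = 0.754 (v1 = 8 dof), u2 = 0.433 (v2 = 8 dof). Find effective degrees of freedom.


uc = sqrt(u1^2 + u2^2) = sqrt(0.754^2 + 0.433^2) = 0.86948548
v_eff = uc^4 / (u1^4/v1 + u2^4/v2)
= 0.86948548^4 / (0.754^4/8 + 0.433^4/8)
= 0.57154356 / 0.044795321
v_eff = 12.7590

12.7590


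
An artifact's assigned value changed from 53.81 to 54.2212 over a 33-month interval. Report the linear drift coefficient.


rate = (v2 - v1) / months
= (54.2212 - 53.81) / 33
= 0.4112 / 33
= 0.0125

0.0125


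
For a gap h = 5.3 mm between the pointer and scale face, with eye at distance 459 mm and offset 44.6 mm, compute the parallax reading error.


error = h * offset / d
= 5.3 * 44.6 / 459
= 0.5150

0.5150


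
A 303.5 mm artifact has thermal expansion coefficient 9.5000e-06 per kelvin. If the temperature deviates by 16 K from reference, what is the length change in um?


dL = L * alpha * dT
= 303.5 * 9.5000e-06 * 16
= 0.0461320 mm
dL_um = 0.0461320 * 1000 = 46.1320 um

46.1320


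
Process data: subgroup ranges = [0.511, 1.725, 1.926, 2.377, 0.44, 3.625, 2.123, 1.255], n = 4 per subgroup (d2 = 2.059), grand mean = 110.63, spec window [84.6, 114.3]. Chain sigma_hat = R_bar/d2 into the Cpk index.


R_bar = (0.511 + 1.725 + 1.926 + 2.377 + 0.44 + 3.625 + 2.123 + 1.255) / 8 = 1.74775
sigma = R_bar / d2 = 1.74775 / 2.059 = 0.84883439
Cp = (USL - LSL)/(6*sigma) = (114.3 - 84.6)/(6*0.84883439) = 5.8315
Cpu = (114.3 - 110.63)/(3*0.84883439) = 1.4412
Cpl = (110.63 - 84.6)/(3*0.84883439) = 10.2219
Cpk = min(Cpu, Cpl) = 1.4412

1.4412


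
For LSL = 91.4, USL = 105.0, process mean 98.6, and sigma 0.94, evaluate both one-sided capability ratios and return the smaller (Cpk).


Cpu = (USL - mean) / (3*sigma) = (105.0 - 98.6) / (3*0.94) = 2.2695
Cpl = (mean - LSL) / (3*sigma) = (98.6 - 91.4) / (3*0.94) = 2.5532
Cpk = min(Cpu, Cpl) = 2.2695

2.2695


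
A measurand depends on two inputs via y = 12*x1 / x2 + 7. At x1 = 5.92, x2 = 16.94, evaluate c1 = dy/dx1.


y = 12*x1 / x2 + 7
dy/dx1 = 12/x2
Evaluate at x2 = 16.94: c1 = 12 / 16.94
c1 = 0.7084

0.7084


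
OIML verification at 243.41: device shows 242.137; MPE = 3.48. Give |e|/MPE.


e = indication - reference = 242.137 - 243.41 = -1.2730
|e| = 1.2730
ratio = |e| / MPE = 1.2730 / 3.48
ratio = 0.3658

0.3658


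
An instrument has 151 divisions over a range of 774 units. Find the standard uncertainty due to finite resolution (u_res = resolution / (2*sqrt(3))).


resolution = range / divisions
resolution = 774 / 151 = 5.1258278
u_res = resolution / (2*sqrt(3))
u_res = 5.1258278 / 3.4641016
u_res = 1.4797

1.4797


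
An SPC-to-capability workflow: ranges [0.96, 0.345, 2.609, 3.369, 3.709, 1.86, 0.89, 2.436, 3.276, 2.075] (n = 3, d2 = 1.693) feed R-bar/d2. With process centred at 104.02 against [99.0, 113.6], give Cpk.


R_bar = (0.96 + 0.345 + 2.609 + 3.369 + 3.709 + 1.86 + 0.89 + 2.436 + 3.276 + 2.075) / 10 = 2.1529
sigma = R_bar / d2 = 2.1529 / 1.693 = 1.271648
Cp = (USL - LSL)/(6*sigma) = (113.6 - 99.0)/(6*1.271648) = 1.9135
Cpu = (113.6 - 104.02)/(3*1.271648) = 2.5112
Cpl = (104.02 - 99.0)/(3*1.271648) = 1.3159
Cpk = min(Cpu, Cpl) = 1.3159

1.3159


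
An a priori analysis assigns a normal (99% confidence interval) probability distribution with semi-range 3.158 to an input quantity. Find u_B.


u_B = half_width / 2.576
u_B = 3.158 / 2.576
u_B = 1.2259

1.2259


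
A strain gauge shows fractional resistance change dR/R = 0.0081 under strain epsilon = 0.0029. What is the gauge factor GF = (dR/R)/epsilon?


GF = (dR/R) / epsilon
= 0.0081 / 0.0029
= 2.7931

2.7931


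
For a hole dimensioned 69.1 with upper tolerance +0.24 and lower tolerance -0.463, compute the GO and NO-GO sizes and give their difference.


GO = nominal - lower_tol (smallest hole = maximum material condition)
GO = 69.1 - 0.463 = 68.637
NO-GO = nominal + upper_tol (largest hole = least material condition)
NO-GO = 69.1 + 0.24 = 69.34
spread = NO-GO - GO = 69.34 - 68.637 = 0.7030

0.7030


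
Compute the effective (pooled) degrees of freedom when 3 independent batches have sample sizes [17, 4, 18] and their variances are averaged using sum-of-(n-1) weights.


nu = sum_i (n_i - 1)
nu = ((17 - 1) + (4 - 1) + (18 - 1))
nu = 16 + 3 + 17
nu = 36

36


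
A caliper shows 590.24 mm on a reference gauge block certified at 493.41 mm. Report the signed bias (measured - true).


Systematic error = measured - true
= 590.24 - 493.41
= 96.8300

96.8300


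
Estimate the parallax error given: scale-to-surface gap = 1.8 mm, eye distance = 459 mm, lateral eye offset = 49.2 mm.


error = h * offset / d
= 1.8 * 49.2 / 459
= 0.1929

0.1929


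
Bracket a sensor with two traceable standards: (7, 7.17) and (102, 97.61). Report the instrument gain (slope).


slope = (y2 - y1) / (x2 - x1)
= (97.61 - 7.17) / (102 - 7)
= 90.4400 / 95
= 0.9520

0.9520


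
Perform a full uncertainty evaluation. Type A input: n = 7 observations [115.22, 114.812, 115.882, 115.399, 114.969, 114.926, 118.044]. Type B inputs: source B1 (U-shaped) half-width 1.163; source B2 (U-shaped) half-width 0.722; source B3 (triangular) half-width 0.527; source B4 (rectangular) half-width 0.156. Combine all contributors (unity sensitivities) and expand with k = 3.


mean = (115.22 + 114.812 + 115.882 + 115.399 + 114.969 + 114.926 + 118.044) / 7 = 115.6074286
s = sqrt(sum((x - mean)^2)/(n-1)) = 1.1336119
u_A = s / sqrt(n) = 1.1336119 / sqrt(7) = 0.42846502
u_B1 = 1.163 / sqrt(2) = 0.82236519
u_B2 = 0.722 / sqrt(2) = 0.5105311
u_B3 = 0.527 / sqrt(6) = 0.21514685
u_B4 = 0.156 / sqrt(3) = 0.090066642
uc = sqrt(0.42846502^2 + 0.82236519^2 + 0.5105311^2 + 0.21514685^2 + 0.090066642^2) = 1.0839322
U = k * uc = 3 * 1.0839322
U = 3.2518

3.2518


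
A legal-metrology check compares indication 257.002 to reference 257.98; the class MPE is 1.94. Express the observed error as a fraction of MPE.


e = indication - reference = 257.002 - 257.98 = -0.9780
|e| = 0.9780
ratio = |e| / MPE = 0.9780 / 1.94
ratio = 0.5041

0.5041


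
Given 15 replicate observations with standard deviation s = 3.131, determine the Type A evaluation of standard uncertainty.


u_A = s / sqrt(n)
u_A = 3.131 / sqrt(15)
u_A = 3.131 / 3.8729833
u_A = 0.8084

0.8084


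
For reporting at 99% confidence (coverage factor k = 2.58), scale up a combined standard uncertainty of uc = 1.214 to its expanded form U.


U = k * uc
U = 2.58 * 1.214
U = 3.1321

3.1321


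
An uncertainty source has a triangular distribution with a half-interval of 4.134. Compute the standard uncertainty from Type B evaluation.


u_B = half_width / sqrt(6)
u_B = 4.134 / 2.4494897
u_B = 1.6877

1.6877


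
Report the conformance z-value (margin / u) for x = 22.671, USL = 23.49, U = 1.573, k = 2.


u = U / k = 1.573 / 2 = 0.7865
margin = |USL - x| = |23.49 - 22.671| = 0.819
z = margin / u = 0.819 / 0.7865
z = 1.0413

1.0413


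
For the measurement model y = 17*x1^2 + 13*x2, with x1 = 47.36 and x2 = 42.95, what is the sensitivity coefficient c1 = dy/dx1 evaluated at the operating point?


y = 17*x1^2 + 13*x2
dy/dx1 = 2*17*x1
Evaluate at x1 = 47.36: c1 = 34 * 47.36
c1 = 1610.2400

1610.2400


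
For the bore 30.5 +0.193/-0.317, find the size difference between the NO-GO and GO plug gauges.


GO = nominal - lower_tol (smallest hole = maximum material condition)
GO = 30.5 - 0.317 = 30.183
NO-GO = nominal + upper_tol (largest hole = least material condition)
NO-GO = 30.5 + 0.193 = 30.693
spread = NO-GO - GO = 30.693 - 30.183 = 0.5100

0.5100


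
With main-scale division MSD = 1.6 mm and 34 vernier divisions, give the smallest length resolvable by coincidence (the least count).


LC = MSD / n_div
= 1.6 / 34
= 0.0471

0.0471


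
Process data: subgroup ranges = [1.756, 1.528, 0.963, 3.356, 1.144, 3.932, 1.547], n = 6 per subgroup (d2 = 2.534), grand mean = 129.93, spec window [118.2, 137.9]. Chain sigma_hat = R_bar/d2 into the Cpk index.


R_bar = (1.756 + 1.528 + 0.963 + 3.356 + 1.144 + 3.932 + 1.547) / 7 = 2.0322857
sigma = R_bar / d2 = 2.0322857 / 2.534 = 0.80200699
Cp = (USL - LSL)/(6*sigma) = (137.9 - 118.2)/(6*0.80200699) = 4.0939
Cpu = (137.9 - 129.93)/(3*0.80200699) = 3.3125
Cpl = (129.93 - 118.2)/(3*0.80200699) = 4.8753
Cpk = min(Cpu, Cpl) = 3.3125

3.3125


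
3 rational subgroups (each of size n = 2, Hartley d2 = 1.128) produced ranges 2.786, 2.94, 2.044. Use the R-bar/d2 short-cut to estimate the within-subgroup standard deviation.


R_bar = (2.786 + 2.94 + 2.044) / 3
R_bar = 7.77 / 3 = 2.59
sigma_hat = R_bar / d2 = 2.59 / 1.128 = 2.2961

2.2961


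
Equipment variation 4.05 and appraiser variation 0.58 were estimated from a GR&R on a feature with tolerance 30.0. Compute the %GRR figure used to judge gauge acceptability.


GRR = sqrt(EV^2 + AV^2) = sqrt(4.05^2 + 0.58^2) = 4.0913201
%GRR = GRR / tol * 100 = 4.0913201 / 30.0 * 100
%GRR = 13.6377

13.6377


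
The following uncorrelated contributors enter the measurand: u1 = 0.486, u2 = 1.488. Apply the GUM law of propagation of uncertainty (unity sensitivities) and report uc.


uc = sqrt(0.486^2 + 1.488^2)
uc = sqrt(2.45034)
uc = 1.5654

1.5654


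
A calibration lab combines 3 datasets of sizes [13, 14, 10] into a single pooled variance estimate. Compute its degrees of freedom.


nu = sum_i (n_i - 1)
nu = ((13 - 1) + (14 - 1) + (10 - 1))
nu = 12 + 13 + 9
nu = 34

34


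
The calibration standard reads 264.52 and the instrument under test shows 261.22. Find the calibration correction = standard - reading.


Correction = standard - reading
= 264.52 - 261.22
= 3.3000

3.3000


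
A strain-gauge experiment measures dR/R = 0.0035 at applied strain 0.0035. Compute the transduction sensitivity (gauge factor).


GF = (dR/R) / epsilon
= 0.0035 / 0.0035
= 1.0000

1.0000


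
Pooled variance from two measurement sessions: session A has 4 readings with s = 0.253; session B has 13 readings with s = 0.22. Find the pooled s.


s_p = sqrt(((n1-1)*s1^2 + (n2-1)*s2^2) / (n1+n2-2))
numerator = (4-1)*0.253^2 + (13-1)*0.22^2 = 0.192027 + 0.5808 = 0.772827
denominator = 4 + 13 - 2 = 15
s_p^2 = 0.772827 / 15 = 0.0515218
s_p = sqrt(0.0515218) = 0.2270

0.2270


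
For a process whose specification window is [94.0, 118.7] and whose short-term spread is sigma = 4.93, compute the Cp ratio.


Cp = (USL - LSL) / (6 * sigma)
= (118.7 - 94.0) / (6 * 4.93)
= 24.7000 / 29.5800
= 0.8350

0.8350


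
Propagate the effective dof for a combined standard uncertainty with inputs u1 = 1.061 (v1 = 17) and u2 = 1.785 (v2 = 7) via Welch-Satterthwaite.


uc = sqrt(u1^2 + u2^2) = sqrt(1.061^2 + 1.785^2) = 2.0765226
v_eff = uc^4 / (u1^4/v1 + u2^4/v2)
= 2.0765226^4 / (1.061^4/17 + 1.785^4/7)
= 18.592879 / 1.524834
v_eff = 12.1934

12.1934


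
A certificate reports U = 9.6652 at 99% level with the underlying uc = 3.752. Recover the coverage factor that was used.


k = U / uc
k = 9.6652 / 3.752
k = 2.576

2.576


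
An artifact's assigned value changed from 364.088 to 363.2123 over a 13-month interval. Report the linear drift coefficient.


rate = (v2 - v1) / months
= (363.2123 - 364.088) / 13
= -0.8757 / 13
= -0.0674

-0.0674


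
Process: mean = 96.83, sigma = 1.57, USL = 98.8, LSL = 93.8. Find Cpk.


Cpu = (USL - mean) / (3*sigma) = (98.8 - 96.83) / (3*1.57) = 0.4183
Cpl = (mean - LSL) / (3*sigma) = (96.83 - 93.8) / (3*1.57) = 0.6433
Cpk = min(Cpu, Cpl) = 0.4183

0.4183


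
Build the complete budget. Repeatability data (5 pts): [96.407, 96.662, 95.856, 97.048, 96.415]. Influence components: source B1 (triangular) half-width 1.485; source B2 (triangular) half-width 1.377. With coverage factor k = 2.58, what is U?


mean = (96.407 + 96.662 + 95.856 + 97.048 + 96.415) / 5 = 96.4776
s = sqrt(sum((x - mean)^2)/(n-1)) = 0.43435274
u_A = s / sqrt(n) = 0.43435274 / sqrt(5) = 0.19424845
u_B1 = 1.485 / sqrt(6) = 0.60624871
u_B2 = 1.377 / sqrt(6) = 0.5621579
uc = sqrt(0.19424845^2 + 0.60624871^2 + 0.5621579^2) = 0.8492888
U = k * uc = 2.58 * 0.8492888
U = 2.1912

2.1912


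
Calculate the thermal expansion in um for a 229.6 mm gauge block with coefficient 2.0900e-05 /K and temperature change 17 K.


dL = L * alpha * dT
= 229.6 * 2.0900e-05 * 17
= 0.0815769 mm
dL_um = 0.0815769 * 1000 = 81.5769 um

81.5769


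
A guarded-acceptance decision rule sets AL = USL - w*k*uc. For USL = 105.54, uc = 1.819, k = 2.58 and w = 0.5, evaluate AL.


U = k * uc = 2.58 * 1.819 = 4.69302
guard band g = w * U = 0.5 * 4.69302 = 2.34651
AL = USL - g = 105.54 - 2.34651
AL = 103.1935

103.1935


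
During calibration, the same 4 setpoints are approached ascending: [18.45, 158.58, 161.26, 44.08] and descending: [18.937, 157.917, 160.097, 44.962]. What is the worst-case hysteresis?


|18.45 - 18.937| = 0.4870
|158.58 - 157.917| = 0.6630
|161.26 - 160.097| = 1.1630
|44.08 - 44.962| = 0.8820
hysteresis = max(diffs) = 1.1630

1.1630


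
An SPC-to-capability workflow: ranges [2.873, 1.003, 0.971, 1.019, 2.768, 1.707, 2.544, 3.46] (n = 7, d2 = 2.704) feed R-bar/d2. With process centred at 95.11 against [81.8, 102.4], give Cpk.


R_bar = (2.873 + 1.003 + 0.971 + 1.019 + 2.768 + 1.707 + 2.544 + 3.46) / 8 = 2.043125
sigma = R_bar / d2 = 2.043125 / 2.704 = 0.75559357
Cp = (USL - LSL)/(6*sigma) = (102.4 - 81.8)/(6*0.75559357) = 4.5439
Cpu = (102.4 - 95.11)/(3*0.75559357) = 3.2160
Cpl = (95.11 - 81.8)/(3*0.75559357) = 5.8718
Cpk = min(Cpu, Cpl) = 3.2160

3.2160


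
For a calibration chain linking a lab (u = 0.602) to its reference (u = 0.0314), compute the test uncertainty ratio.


TUR = u_lab / u_ref
= 0.602 / 0.0314
= 19.1720

19.1720


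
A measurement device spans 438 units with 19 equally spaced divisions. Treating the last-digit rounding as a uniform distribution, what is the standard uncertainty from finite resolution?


resolution = range / divisions
resolution = 438 / 19 = 23.052632
u_res = resolution / (2*sqrt(3))
u_res = 23.052632 / 3.4641016
u_res = 6.6547

6.6547


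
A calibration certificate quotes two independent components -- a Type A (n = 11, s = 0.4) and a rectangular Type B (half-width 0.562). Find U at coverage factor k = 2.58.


u_A = s / sqrt(n) = 0.4 / sqrt(11) = 0.12060454
u_B = half_width / sqrt(3) = 0.562 / sqrt(3) = 0.32447085
uc = sqrt(u_A^2 + u_B^2) = sqrt(0.12060454^2 + 0.32447085^2) = 0.34616006
U = k * uc = 2.58 * 0.34616006
U = 0.8931

0.8931


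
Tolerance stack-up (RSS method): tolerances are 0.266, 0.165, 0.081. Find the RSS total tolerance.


RSS = sqrt(0.266^2 + 0.165^2 + 0.081^2)
= sqrt(0.104542)
= 0.3233

0.3233


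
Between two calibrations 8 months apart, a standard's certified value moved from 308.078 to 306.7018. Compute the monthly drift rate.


rate = (v2 - v1) / months
= (306.7018 - 308.078) / 8
= -1.3762 / 8
= -0.1720

-0.1720


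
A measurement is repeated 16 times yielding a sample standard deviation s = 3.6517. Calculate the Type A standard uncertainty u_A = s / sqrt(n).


u_A = s / sqrt(n)
u_A = 3.6517 / sqrt(16)
u_A = 3.6517 / 4
u_A = 0.9129

0.9129


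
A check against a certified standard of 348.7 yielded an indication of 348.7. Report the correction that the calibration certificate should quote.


Correction = standard - reading
= 348.7 - 348.7
= 0

0


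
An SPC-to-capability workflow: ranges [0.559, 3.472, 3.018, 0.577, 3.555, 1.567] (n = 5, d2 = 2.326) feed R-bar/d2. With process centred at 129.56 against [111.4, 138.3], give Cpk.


R_bar = (0.559 + 3.472 + 3.018 + 0.577 + 3.555 + 1.567) / 6 = 2.1246667
sigma = R_bar / d2 = 2.1246667 / 2.326 = 0.91344226
Cp = (USL - LSL)/(6*sigma) = (138.3 - 111.4)/(6*0.91344226) = 4.9082
Cpu = (138.3 - 129.56)/(3*0.91344226) = 3.1894
Cpl = (129.56 - 111.4)/(3*0.91344226) = 6.6269
Cpk = min(Cpu, Cpl) = 3.1894

3.1894


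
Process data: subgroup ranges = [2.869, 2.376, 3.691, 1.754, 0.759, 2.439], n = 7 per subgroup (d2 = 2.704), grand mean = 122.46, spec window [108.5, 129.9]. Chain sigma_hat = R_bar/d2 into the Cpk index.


R_bar = (2.869 + 2.376 + 3.691 + 1.754 + 0.759 + 2.439) / 6 = 2.3146667
sigma = R_bar / d2 = 2.3146667 / 2.704 = 0.85601579
Cp = (USL - LSL)/(6*sigma) = (129.9 - 108.5)/(6*0.85601579) = 4.1666
Cpu = (129.9 - 122.46)/(3*0.85601579) = 2.8971
Cpl = (122.46 - 108.5)/(3*0.85601579) = 5.4360
Cpk = min(Cpu, Cpl) = 2.8971

2.8971


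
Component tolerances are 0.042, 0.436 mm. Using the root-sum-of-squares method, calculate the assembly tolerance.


RSS = sqrt(0.042^2 + 0.436^2)
= sqrt(0.19186)
= 0.4380

0.4380


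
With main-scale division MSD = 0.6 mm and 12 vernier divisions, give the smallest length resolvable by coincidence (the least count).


LC = MSD / n_div
= 0.6 / 12
= 0.0500

0.0500


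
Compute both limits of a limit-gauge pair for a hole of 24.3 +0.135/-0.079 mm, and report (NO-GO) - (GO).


GO = nominal - lower_tol (smallest hole = maximum material condition)
GO = 24.3 - 0.079 = 24.221
NO-GO = nominal + upper_tol (largest hole = least material condition)
NO-GO = 24.3 + 0.135 = 24.435
spread = NO-GO - GO = 24.435 - 24.221 = 0.2140

0.2140


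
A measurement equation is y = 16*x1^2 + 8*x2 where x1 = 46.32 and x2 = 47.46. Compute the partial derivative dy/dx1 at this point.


y = 16*x1^2 + 8*x2
dy/dx1 = 2*16*x1
Evaluate at x1 = 46.32: c1 = 32 * 46.32
c1 = 1482.2400

1482.2400


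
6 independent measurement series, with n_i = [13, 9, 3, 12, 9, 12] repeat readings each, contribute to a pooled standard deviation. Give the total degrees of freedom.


nu = sum_i (n_i - 1)
nu = ((13 - 1) + (9 - 1) + (3 - 1) + (12 - 1) + (9 - 1) + (12 - 1))
nu = 12 + 8 + 2 + 11 + 8 + 11
nu = 52

52


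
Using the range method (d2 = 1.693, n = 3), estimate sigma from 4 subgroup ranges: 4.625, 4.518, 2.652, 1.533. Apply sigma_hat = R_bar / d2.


R_bar = (4.625 + 4.518 + 2.652 + 1.533) / 4
R_bar = 13.328 / 4 = 3.332
sigma_hat = R_bar / d2 = 3.332 / 1.693 = 1.9681

1.9681


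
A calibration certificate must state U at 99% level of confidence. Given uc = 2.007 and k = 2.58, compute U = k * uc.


U = k * uc
U = 2.58 * 2.007
U = 5.1781

5.1781


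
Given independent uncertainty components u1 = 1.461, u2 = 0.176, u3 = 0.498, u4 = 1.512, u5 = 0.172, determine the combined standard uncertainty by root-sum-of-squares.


uc = sqrt(1.461^2 + 0.176^2 + 0.498^2 + 1.512^2 + 0.172^2)
uc = sqrt(4.729229)
uc = 2.1747

2.1747


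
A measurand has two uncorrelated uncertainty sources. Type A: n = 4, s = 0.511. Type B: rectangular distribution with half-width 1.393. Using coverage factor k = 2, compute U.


u_A = s / sqrt(n) = 0.511 / sqrt(4) = 0.2555
u_B = half_width / sqrt(3) = 1.393 / sqrt(3) = 0.80424892
uc = sqrt(u_A^2 + u_B^2) = sqrt(0.2555^2 + 0.80424892^2) = 0.84385815
U = k * uc = 2 * 0.84385815
U = 1.6877

1.6877


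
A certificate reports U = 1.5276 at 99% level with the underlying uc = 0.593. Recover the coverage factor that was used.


k = U / uc
k = 1.5276 / 0.593
k = 2.576

2.576


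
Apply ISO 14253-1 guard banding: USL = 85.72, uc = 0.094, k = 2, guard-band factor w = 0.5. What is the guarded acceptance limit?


U = k * uc = 2 * 0.094 = 0.188
guard band g = w * U = 0.5 * 0.188 = 0.094
AL = USL - g = 85.72 - 0.094
AL = 85.6260

85.6260


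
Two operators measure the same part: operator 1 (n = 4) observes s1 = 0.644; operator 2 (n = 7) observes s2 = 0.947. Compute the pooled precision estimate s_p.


s_p = sqrt(((n1-1)*s1^2 + (n2-1)*s2^2) / (n1+n2-2))
numerator = (4-1)*0.644^2 + (7-1)*0.947^2 = 1.244208 + 5.380854 = 6.625062
denominator = 4 + 7 - 2 = 9
s_p^2 = 6.625062 / 9 = 0.736118
s_p = sqrt(0.736118) = 0.8580

0.8580


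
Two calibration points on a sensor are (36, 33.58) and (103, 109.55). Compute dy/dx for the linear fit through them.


slope = (y2 - y1) / (x2 - x1)
= (109.55 - 33.58) / (103 - 36)
= 75.9700 / 67
= 1.1339

1.1339


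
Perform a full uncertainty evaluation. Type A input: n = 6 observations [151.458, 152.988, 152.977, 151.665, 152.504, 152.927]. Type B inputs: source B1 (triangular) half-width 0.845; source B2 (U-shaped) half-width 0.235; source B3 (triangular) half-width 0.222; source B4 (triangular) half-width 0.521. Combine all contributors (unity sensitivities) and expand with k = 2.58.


mean = (151.458 + 152.988 + 152.977 + 151.665 + 152.504 + 152.927) / 6 = 152.4198333
s = sqrt(sum((x - mean)^2)/(n-1)) = 0.69172926
u_A = s / sqrt(n) = 0.69172926 / sqrt(6) = 0.28239729
u_B1 = 0.845 / sqrt(6) = 0.34496981
u_B2 = 0.235 / sqrt(2) = 0.16617009
u_B3 = 0.222 / sqrt(6) = 0.09063112
u_B4 = 0.521 / sqrt(6) = 0.21269736
uc = sqrt(0.28239729^2 + 0.34496981^2 + 0.16617009^2 + 0.09063112^2 + 0.21269736^2) = 0.52897927
U = k * uc = 2.58 * 0.52897927
U = 1.3648

1.3648


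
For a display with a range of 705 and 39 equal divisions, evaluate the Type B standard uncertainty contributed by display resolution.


resolution = range / divisions
resolution = 705 / 39 = 18.076923
u_res = resolution / (2*sqrt(3))
u_res = 18.076923 / 3.4641016
u_res = 5.2184

5.2184


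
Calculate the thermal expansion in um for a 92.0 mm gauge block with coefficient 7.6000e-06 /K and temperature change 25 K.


dL = L * alpha * dT
= 92.0 * 7.6000e-06 * 25
= 0.0174800 mm
dL_um = 0.0174800 * 1000 = 17.4800 um

17.4800


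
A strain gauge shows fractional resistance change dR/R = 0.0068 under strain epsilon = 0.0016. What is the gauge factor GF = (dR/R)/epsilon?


GF = (dR/R) / epsilon
= 0.0068 / 0.0016
= 4.2500

4.2500


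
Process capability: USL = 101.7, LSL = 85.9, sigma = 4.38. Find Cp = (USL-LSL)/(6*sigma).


Cp = (USL - LSL) / (6 * sigma)
= (101.7 - 85.9) / (6 * 4.38)
= 15.8000 / 26.2800
= 0.6012

0.6012


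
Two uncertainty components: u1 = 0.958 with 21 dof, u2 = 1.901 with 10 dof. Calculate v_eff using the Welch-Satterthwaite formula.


uc = sqrt(u1^2 + u2^2) = sqrt(0.958^2 + 1.901^2) = 2.1287473
v_eff = uc^4 / (u1^4/v1 + u2^4/v2)
= 2.1287473^4 / (0.958^4/21 + 1.901^4/10)
= 20.535082 / 1.3460649
v_eff = 15.2556

15.2556


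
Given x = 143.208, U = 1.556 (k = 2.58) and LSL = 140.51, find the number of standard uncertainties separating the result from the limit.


u = U / k = 1.556 / 2.58 = 0.60310078
margin = |LSL - x| = |140.51 - 143.208| = 2.698
z = margin / u = 2.698 / 0.60310078
z = 4.4735

4.4735


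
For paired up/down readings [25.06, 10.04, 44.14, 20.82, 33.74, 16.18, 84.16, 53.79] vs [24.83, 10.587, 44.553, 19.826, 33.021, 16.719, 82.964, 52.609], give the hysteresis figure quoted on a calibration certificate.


|25.06 - 24.83| = 0.2300
|10.04 - 10.587| = 0.5470
|44.14 - 44.553| = 0.4130
|20.82 - 19.826| = 0.9940
|33.74 - 33.021| = 0.7190
|16.18 - 16.719| = 0.5390
|84.16 - 82.964| = 1.1960
|53.79 - 52.609| = 1.1810
hysteresis = max(diffs) = 1.1960

1.1960


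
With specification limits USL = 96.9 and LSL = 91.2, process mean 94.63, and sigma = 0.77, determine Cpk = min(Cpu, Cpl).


Cpu = (USL - mean) / (3*sigma) = (96.9 - 94.63) / (3*0.77) = 0.9827
Cpl = (mean - LSL) / (3*sigma) = (94.63 - 91.2) / (3*0.77) = 1.4848
Cpk = min(Cpu, Cpl) = 0.9827

0.9827


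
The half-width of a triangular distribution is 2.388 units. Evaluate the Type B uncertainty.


u_B = half_width / sqrt(6)
u_B = 2.388 / 2.4494897
u_B = 0.9749

0.9749


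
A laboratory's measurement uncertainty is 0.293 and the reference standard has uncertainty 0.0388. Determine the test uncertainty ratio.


TUR = u_lab / u_ref
= 0.293 / 0.0388
= 7.5515

7.5515
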